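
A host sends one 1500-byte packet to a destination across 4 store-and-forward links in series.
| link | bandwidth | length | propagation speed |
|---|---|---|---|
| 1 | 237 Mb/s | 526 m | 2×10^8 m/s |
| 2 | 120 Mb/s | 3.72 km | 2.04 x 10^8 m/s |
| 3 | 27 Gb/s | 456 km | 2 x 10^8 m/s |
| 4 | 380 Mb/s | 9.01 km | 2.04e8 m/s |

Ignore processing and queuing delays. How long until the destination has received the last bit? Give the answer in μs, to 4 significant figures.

2528 μs

L = 1500 × 8 = 12000 bits.
Transmission delays (L/R per hop): 50.6329, 100, 0.444444, 31.5789 μs; sum = 182.656 μs.
Propagation delays (d/s per hop): 2.63, 18.2353, 2280, 44.1667 μs; sum = 2345.03 μs.
End-to-end = 2528 μs.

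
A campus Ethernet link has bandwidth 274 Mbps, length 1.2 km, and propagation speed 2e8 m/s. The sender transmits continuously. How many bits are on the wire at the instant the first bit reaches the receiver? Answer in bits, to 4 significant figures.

Propagation delay = 1200 / 200000000 = 6e-06 s.
BDP = R × t_prop = 274000000 × 6e-06 = 1644 bits.

1644 bits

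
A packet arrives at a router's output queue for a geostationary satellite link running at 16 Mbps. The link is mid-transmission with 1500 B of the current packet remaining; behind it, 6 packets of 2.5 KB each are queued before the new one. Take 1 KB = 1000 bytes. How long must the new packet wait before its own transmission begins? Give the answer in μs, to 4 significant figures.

8250 μs

Each queued packet: L/R = 20000/16000000 = 1250 μs.
6 queued → 7500 μs.
Plus remaining 12000 bits of current packet: 750 μs.
Queuing delay = 8250 μs.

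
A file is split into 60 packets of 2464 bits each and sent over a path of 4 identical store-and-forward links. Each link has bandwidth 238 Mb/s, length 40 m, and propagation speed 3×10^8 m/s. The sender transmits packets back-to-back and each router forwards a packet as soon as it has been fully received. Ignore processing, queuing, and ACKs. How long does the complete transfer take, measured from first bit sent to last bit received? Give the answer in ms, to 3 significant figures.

0.653 ms

Per-hop transmission t_tx = L/R = 2464/238000000 = 0.0103529 ms.
Per-hop propagation t_prop = 40/300000000 = 0.000133333 ms.
Pipeline fill: first packet needs 4·t_tx to clear all hops; remaining 59 packets each add one t_tx.
Total = (4+60-1)·t_tx + 4·t_prop = 63·0.0103529 + 4·0.000133333 = 0.653 ms.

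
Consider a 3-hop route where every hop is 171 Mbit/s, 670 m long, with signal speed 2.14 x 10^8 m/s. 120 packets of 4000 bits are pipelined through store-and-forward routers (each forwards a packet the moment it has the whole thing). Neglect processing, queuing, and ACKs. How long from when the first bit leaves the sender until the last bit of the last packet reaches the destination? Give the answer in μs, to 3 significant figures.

Per-hop transmission t_tx = L/R = 4000/171000000 = 23.3918 μs.
Per-hop propagation t_prop = 670/214000000 = 3.13084 μs.
Pipeline fill: first packet needs 3·t_tx to clear all hops; remaining 119 packets each add one t_tx.
Total = (3+120-1)·t_tx + 3·t_prop = 122·23.3918 + 3·3.13084 = 2860 μs.

2860 μs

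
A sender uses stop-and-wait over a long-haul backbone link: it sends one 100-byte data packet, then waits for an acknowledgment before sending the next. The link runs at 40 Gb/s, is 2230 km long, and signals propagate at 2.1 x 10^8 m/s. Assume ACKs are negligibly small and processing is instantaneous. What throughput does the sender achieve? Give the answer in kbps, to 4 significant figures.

37.67 kbps

t_tx = L/R = 800/40000000000 = 2e-08 s.
t_prop = 2230000/210000000 = 0.010619 s; RTT = 0.0212381 s.
Cycle = t_tx + RTT = 0.0212381 s.
Throughput = L / cycle = 800 / 0.0212381 = 37.67 kbps.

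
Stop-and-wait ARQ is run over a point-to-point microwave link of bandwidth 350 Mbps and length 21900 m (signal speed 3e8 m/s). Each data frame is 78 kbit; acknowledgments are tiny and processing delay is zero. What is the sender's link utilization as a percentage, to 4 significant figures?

t_tx = L/R = 78000/350000000 = 0.000222857 s.
t_prop = 21900/300000000 = 7.3e-05 s; RTT = 0.000146 s.
Cycle = t_tx + RTT = 0.000368857 s.
Utilization = t_tx / cycle = 0.000222857/0.000368857 = 60.42 %.

60.42 %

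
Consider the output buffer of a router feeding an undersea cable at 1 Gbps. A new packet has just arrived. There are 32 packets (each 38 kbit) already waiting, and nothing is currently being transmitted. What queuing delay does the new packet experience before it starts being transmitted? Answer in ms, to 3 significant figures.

1.22 ms

Each queued packet: L/R = 38000/1000000000 = 0.038 ms.
32 queued → 1.216 ms.
Queuing delay = 1.22 ms.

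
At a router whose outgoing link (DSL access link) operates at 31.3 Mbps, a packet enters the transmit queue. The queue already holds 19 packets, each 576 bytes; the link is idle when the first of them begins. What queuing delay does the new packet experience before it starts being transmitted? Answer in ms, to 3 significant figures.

2.80 ms

Each queued packet: L/R = 4608/31300000 = 0.14722 ms.
19 queued → 2.79719 ms.
Queuing delay = 2.80 ms.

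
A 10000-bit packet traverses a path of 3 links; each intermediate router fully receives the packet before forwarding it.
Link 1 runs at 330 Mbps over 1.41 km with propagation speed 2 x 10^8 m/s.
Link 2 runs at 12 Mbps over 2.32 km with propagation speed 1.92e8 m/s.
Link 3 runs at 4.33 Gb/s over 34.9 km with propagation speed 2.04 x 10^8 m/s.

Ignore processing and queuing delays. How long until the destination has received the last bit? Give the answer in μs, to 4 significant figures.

Transmission delays (L/R per hop): 30.303, 833.333, 2.30947 μs; sum = 865.946 μs.
Propagation delays (d/s per hop): 7.05, 12.0833, 171.078 μs; sum = 190.212 μs.
End-to-end = 1056 μs.

1056 μs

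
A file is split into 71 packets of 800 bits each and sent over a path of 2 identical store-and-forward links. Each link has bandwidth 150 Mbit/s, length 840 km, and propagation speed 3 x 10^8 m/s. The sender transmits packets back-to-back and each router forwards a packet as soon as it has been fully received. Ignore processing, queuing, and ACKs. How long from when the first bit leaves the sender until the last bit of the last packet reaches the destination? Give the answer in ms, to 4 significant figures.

5.984 ms

Per-hop transmission t_tx = L/R = 800/150000000 = 0.00533333 ms.
Per-hop propagation t_prop = 840000/300000000 = 2.8 ms.
Pipeline fill: first packet needs 2·t_tx to clear all hops; remaining 70 packets each add one t_tx.
Total = (2+71-1)·t_tx + 2·t_prop = 72·0.00533333 + 2·2.8 = 5.984 ms.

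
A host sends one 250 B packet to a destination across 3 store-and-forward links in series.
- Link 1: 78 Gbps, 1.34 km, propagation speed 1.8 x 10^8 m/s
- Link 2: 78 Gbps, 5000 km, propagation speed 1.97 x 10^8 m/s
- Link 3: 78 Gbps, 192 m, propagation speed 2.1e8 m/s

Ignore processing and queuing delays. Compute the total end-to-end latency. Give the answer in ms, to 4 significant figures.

25.39 ms

L = 250 × 8 = 2000 bits.
Transmission delay per hop = L/R = 2000/78000000000 = 2.5641e-05 ms; 3 hops → 7.69231e-05 ms.
Propagation delays (d/s per hop): 0.00744444, 25.3807, 0.000914286 ms; sum = 25.3891 ms.
End-to-end = 25.39 ms.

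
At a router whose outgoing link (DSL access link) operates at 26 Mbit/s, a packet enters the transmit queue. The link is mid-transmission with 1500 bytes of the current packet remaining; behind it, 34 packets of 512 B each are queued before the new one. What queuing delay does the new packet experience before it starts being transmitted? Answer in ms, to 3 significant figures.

5.82 ms

Each queued packet: L/R = 4096/26000000 = 0.157538 ms.
34 queued → 5.35631 ms.
Plus remaining 12000 bits of current packet: 0.461538 ms.
Queuing delay = 5.82 ms.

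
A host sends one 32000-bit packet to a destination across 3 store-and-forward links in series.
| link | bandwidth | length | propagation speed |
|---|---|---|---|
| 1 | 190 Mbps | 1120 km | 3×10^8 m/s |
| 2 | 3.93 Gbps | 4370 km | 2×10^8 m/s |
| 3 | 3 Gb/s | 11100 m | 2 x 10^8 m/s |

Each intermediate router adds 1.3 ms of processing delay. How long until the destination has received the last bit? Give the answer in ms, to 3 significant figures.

28.4 ms

Transmission delays (L/R per hop): 0.168421, 0.00814249, 0.0106667 ms; sum = 0.18723 ms.
Propagation delays (d/s per hop): 3.73333, 21.85, 0.0555 ms; sum = 25.6388 ms.
Processing at 2 router(s): 2 × 1.3 ms = 2.6 ms.
End-to-end = 28.4 ms.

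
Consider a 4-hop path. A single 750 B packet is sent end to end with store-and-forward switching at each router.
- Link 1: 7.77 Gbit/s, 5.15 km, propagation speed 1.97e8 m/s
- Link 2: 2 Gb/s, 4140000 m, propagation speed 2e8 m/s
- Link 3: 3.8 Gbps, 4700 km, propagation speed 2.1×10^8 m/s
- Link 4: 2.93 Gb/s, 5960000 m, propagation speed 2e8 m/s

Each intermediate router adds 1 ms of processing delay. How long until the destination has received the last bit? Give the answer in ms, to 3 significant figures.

L = 750 × 8 = 6000 bits.
Transmission delays (L/R per hop): 0.000772201, 0.003, 0.00157895, 0.00204778 ms; sum = 0.00739893 ms.
Propagation delays (d/s per hop): 0.0261421, 20.7, 22.381, 29.8 ms; sum = 72.9071 ms.
Processing at 3 router(s): 3 × 1 ms = 3 ms.
End-to-end = 75.9 ms.

75.9 ms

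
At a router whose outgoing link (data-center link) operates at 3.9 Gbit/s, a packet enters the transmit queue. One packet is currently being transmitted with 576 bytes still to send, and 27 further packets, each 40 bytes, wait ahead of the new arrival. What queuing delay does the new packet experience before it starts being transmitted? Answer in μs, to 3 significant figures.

Each queued packet: L/R = 320/3900000000 = 0.0820513 μs.
27 queued → 2.21538 μs.
Plus remaining 4608 bits of current packet: 1.18154 μs.
Queuing delay = 3.40 μs.

3.40 μs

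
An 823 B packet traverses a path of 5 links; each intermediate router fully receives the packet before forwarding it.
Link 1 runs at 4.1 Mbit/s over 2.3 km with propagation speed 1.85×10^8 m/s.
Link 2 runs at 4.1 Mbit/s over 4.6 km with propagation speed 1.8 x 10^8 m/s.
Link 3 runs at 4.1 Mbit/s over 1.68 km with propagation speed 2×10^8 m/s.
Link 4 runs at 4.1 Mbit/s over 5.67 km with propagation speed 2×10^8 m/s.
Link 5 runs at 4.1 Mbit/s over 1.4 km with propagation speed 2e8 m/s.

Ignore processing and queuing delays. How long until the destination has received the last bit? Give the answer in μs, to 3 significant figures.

L = 823 × 8 = 6584 bits.
Transmission delay per hop = L/R = 6584/4.1e+06 = 1605.85 μs; 5 hops → 8029.27 μs.
Propagation delays (d/s per hop): 12.4324, 25.5556, 8.4, 28.35, 7 μs; sum = 81.738 μs.
End-to-end = 8110 μs.

8110 μs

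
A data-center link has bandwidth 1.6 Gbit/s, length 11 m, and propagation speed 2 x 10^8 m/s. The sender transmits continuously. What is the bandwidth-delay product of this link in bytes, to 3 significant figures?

Propagation delay = 11 / 200000000 = 5.5e-08 s.
BDP = R × t_prop = 1600000000 × 5.5e-08 = 88 bits.
In bytes: 88/8 = 11.0 bytes.

11.0 bytes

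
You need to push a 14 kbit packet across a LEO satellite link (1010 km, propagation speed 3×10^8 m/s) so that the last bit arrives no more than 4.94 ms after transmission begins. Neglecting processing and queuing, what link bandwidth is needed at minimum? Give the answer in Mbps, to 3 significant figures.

8.90 Mbps

Propagation delay = 1010000 / 300000000 = 3.36667 ms.
Transmission budget = 4.94 − 3.36667 = 1.57333 ms.
R ≥ L / t_tx = 14000 bits / 0.00157333 s = 8.90 Mbps.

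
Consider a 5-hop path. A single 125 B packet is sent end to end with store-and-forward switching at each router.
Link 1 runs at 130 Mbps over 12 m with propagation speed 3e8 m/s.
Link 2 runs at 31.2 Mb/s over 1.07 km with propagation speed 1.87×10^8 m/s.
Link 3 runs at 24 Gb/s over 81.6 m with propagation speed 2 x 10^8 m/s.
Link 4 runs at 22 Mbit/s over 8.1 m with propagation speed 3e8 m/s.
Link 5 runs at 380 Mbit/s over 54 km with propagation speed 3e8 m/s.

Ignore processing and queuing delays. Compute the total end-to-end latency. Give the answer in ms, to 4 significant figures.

0.2741 ms

L = 125 × 8 = 1000 bits.
Transmission delays (L/R per hop): 0.00769231, 0.0320513, 4.16667e-05, 0.0454545, 0.00263158 ms; sum = 0.0878714 ms.
Propagation delays (d/s per hop): 4e-05, 0.00572193, 0.000408, 2.7e-05, 0.18 ms; sum = 0.186197 ms.
End-to-end = 0.2741 ms.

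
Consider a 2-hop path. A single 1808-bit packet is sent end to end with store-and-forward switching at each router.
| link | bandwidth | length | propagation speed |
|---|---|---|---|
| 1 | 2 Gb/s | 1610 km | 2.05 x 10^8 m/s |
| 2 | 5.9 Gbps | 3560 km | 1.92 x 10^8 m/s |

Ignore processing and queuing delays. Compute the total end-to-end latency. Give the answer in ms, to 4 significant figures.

26.40 ms

Transmission delays (L/R per hop): 0.000904, 0.000306441 ms; sum = 0.00121044 ms.
Propagation delays (d/s per hop): 7.85366, 18.5417 ms; sum = 26.3953 ms.
End-to-end = 26.40 ms.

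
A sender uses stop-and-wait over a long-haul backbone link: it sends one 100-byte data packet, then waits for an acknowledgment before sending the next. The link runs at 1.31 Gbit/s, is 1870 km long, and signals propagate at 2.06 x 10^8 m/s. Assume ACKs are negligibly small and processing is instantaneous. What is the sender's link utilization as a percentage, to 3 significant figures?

0.00336 %

t_tx = L/R = 800/1310000000 = 6.10687e-07 s.
t_prop = 1870000/206000000 = 0.00907767 s; RTT = 0.0181553 s.
Cycle = t_tx + RTT = 0.018156 s.
Utilization = t_tx / cycle = 6.10687e-07/0.018156 = 0.00336 %.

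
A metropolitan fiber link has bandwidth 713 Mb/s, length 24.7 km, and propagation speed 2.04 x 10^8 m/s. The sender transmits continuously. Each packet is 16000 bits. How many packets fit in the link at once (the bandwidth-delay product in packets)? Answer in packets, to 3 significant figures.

Propagation delay = 24700 / 204000000 = 0.000121078 s.
BDP = R × t_prop = 713000000 × 0.000121078 = 86328.9 bits.
In packets of 16000 bits: 5.40 packets.

5.40 packets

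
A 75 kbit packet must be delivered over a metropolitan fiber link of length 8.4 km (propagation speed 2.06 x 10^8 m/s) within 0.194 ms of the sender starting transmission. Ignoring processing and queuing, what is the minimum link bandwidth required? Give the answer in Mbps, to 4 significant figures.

489.5 Mbps

Propagation delay = 8400 / 206000000 = 0.0407767 ms.
Transmission budget = 0.194 − 0.0407767 = 0.153223 ms.
R ≥ L / t_tx = 75000 bits / 0.000153223 s = 489.5 Mbps.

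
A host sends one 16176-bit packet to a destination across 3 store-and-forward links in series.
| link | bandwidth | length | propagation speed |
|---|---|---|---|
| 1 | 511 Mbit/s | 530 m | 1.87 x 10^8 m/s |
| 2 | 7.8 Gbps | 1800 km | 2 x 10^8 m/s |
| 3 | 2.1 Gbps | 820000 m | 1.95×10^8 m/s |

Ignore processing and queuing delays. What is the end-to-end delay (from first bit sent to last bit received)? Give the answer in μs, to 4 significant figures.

13250 μs

Transmission delays (L/R per hop): 31.6556, 2.07385, 7.70286 μs; sum = 41.4323 μs.
Propagation delays (d/s per hop): 2.83422, 9000, 4205.13 μs; sum = 13208 μs.
End-to-end = 13250 μs.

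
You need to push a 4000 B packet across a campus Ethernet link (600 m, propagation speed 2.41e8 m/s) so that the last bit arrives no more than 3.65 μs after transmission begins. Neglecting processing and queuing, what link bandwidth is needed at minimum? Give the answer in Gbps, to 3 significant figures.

L = 32000 bits.
Propagation delay = 600 / 241000000 = 2.48963 μs.
Transmission budget = 3.65 − 2.48963 = 1.16037 μs.
R ≥ L / t_tx = 32000 bits / 1.16037e-06 s = 27.6 Gbps.

27.6 Gbps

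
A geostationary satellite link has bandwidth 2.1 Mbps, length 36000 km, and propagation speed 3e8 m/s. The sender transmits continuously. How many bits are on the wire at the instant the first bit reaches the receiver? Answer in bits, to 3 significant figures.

Propagation delay = 36000000 / 300000000 = 0.12 s.
BDP = R × t_prop = 2100000 × 0.12 = 252000 bits.

252000 bits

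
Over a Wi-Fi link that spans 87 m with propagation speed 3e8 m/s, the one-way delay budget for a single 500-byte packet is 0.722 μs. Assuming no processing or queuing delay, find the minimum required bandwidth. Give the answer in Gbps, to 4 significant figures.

L = 4000 bits.
Propagation delay = 87 / 300000000 = 0.29 μs.
Transmission budget = 0.722 − 0.29 = 0.432 μs.
R ≥ L / t_tx = 4000 bits / 4.32e-07 s = 9.259 Gbps.

9.259 Gbps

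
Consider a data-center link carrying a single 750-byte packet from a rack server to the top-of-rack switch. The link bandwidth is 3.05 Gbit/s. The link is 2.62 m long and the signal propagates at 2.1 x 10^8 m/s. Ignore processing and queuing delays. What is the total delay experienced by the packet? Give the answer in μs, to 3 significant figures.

1.98 μs

L = 750 × 8 = 6000 bits.
Transmission delay = L/R = 6000 / 3050000000 = 1.96721 μs.
Propagation delay = d/s = 2.62 m / 210000000 m/s = 0.0124762 μs.
Total = 1.98 μs.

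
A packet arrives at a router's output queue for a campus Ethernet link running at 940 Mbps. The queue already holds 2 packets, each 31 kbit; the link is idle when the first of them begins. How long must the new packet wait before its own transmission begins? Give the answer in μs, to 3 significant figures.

66.0 μs

Each queued packet: L/R = 31000/940000000 = 32.9787 μs.
2 queued → 65.9574 μs.
Queuing delay = 66.0 μs.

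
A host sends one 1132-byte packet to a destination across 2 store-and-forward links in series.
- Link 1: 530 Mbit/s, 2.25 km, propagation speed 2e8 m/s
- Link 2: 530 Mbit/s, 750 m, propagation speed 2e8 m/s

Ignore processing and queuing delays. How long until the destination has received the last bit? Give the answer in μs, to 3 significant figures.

49.2 μs

L = 1132 × 8 = 9056 bits.
Transmission delay per hop = L/R = 9056/530000000 = 17.0868 μs; 2 hops → 34.1736 μs.
Propagation delays (d/s per hop): 11.25, 3.75 μs; sum = 15 μs.
End-to-end = 49.2 μs.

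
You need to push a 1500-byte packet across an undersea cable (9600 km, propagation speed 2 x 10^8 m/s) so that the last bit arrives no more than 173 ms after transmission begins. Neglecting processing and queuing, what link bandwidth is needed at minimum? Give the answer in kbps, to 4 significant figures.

L = 12000 bits.
Propagation delay = 9600000 / 200000000 = 48 ms.
Transmission budget = 173 − 48 = 125 ms.
R ≥ L / t_tx = 12000 bits / 0.125 s = 96.00 kbps.

96.00 kbps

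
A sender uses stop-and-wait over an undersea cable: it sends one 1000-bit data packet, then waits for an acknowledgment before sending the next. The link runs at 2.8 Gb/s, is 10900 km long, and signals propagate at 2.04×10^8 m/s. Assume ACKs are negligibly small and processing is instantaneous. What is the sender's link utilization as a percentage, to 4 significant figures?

t_tx = L/R = 1000/2800000000 = 3.57143e-07 s.
t_prop = 10900000/204000000 = 0.0534314 s; RTT = 0.106863 s.
Cycle = t_tx + RTT = 0.106863 s.
Utilization = t_tx / cycle = 3.57143e-07/0.106863 = 0.0003342 %.

0.0003342 %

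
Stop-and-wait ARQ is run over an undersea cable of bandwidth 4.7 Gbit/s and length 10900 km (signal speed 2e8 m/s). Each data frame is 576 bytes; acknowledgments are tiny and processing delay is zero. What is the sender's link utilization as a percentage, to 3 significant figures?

0.000899 %

t_tx = L/R = 4608/4700000000 = 9.80426e-07 s.
t_prop = 10900000/200000000 = 0.0545 s; RTT = 0.109 s.
Cycle = t_tx + RTT = 0.109001 s.
Utilization = t_tx / cycle = 9.80426e-07/0.109001 = 0.000899 %.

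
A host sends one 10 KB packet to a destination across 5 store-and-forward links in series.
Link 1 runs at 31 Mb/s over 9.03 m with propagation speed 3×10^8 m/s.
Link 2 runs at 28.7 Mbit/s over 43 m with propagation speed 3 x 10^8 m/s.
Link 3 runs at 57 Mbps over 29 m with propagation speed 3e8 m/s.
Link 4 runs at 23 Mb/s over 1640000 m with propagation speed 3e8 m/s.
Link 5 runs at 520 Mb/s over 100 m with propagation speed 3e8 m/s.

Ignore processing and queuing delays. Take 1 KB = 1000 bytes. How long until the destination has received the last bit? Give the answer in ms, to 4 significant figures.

15.87 ms

L = 80000 bits.
Transmission delays (L/R per hop): 2.58065, 2.78746, 1.40351, 3.47826, 0.153846 ms; sum = 10.4037 ms.
Propagation delays (d/s per hop): 3.01e-05, 0.000143333, 9.66667e-05, 5.46667, 0.000333333 ms; sum = 5.46727 ms.
End-to-end = 15.87 ms.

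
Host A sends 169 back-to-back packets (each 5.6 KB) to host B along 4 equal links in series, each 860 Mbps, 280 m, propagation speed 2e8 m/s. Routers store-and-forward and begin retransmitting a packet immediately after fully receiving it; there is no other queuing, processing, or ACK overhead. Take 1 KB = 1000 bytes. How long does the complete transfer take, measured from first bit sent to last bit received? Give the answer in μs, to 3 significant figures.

8970 μs

Per-hop transmission t_tx = L/R = 44800/860000000 = 52.093 μs.
Per-hop propagation t_prop = 280/200000000 = 1.4 μs.
Pipeline fill: first packet needs 4·t_tx to clear all hops; remaining 168 packets each add one t_tx.
Total = (4+169-1)·t_tx + 4·t_prop = 172·52.093 + 4·1.4 = 8970 μs.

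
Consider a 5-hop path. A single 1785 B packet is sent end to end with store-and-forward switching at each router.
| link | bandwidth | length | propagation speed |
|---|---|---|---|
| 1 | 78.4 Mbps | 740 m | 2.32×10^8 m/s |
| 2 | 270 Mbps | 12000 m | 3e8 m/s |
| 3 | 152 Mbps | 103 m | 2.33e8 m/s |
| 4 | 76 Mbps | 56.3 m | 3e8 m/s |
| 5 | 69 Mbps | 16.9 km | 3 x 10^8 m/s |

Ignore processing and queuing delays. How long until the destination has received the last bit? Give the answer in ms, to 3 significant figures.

0.824 ms

L = 1785 × 8 = 14280 bits.
Transmission delays (L/R per hop): 0.182143, 0.0528889, 0.0939474, 0.187895, 0.206957 ms; sum = 0.72383 ms.
Propagation delays (d/s per hop): 0.00318966, 0.04, 0.00044206, 0.000187667, 0.0563333 ms; sum = 0.100153 ms.
End-to-end = 0.824 ms.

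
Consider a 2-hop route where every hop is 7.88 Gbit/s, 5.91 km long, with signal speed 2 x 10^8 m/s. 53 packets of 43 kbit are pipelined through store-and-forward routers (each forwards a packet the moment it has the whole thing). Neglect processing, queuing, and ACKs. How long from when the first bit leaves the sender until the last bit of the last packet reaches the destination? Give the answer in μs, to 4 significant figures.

353.8 μs

Per-hop transmission t_tx = L/R = 43000/7880000000 = 5.45685 μs.
Per-hop propagation t_prop = 5910/200000000 = 29.55 μs.
Pipeline fill: first packet needs 2·t_tx to clear all hops; remaining 52 packets each add one t_tx.
Total = (2+53-1)·t_tx + 2·t_prop = 54·5.45685 + 2·29.55 = 353.8 μs.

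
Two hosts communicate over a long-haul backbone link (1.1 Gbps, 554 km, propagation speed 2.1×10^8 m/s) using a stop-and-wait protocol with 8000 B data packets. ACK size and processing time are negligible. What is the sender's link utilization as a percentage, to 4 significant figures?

1.091 %

t_tx = L/R = 64000/1100000000 = 5.81818e-05 s.
t_prop = 554000/210000000 = 0.0026381 s; RTT = 0.00527619 s.
Cycle = t_tx + RTT = 0.00533437 s.
Utilization = t_tx / cycle = 5.81818e-05/0.00533437 = 1.091 %.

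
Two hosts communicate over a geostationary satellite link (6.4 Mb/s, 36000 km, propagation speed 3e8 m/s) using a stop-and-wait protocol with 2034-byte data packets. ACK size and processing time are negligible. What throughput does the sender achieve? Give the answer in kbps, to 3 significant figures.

t_tx = L/R = 16272/6400000 = 0.0025425 s.
t_prop = 36000000/300000000 = 0.12 s; RTT = 0.24 s.
Cycle = t_tx + RTT = 0.242543 s.
Throughput = L / cycle = 16272 / 0.242543 = 67.1 kbps.

67.1 kbps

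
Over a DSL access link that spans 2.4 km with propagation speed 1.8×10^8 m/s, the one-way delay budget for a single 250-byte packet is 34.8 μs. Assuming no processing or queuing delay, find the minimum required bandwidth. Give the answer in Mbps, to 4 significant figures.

L = 2000 bits.
Propagation delay = 2400 / 180000000 = 13.3333 μs.
Transmission budget = 34.8 − 13.3333 = 21.4667 μs.
R ≥ L / t_tx = 2000 bits / 2.14667e-05 s = 93.17 Mbps.

93.17 Mbps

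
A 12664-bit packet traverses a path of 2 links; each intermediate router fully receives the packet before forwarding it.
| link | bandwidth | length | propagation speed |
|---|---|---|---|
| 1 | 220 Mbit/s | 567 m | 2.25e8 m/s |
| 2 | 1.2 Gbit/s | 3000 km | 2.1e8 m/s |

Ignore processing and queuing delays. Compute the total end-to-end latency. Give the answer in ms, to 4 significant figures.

14.36 ms

Transmission delays (L/R per hop): 0.0575636, 0.0105533 ms; sum = 0.068117 ms.
Propagation delays (d/s per hop): 0.00252, 14.2857 ms; sum = 14.2882 ms.
End-to-end = 14.36 ms.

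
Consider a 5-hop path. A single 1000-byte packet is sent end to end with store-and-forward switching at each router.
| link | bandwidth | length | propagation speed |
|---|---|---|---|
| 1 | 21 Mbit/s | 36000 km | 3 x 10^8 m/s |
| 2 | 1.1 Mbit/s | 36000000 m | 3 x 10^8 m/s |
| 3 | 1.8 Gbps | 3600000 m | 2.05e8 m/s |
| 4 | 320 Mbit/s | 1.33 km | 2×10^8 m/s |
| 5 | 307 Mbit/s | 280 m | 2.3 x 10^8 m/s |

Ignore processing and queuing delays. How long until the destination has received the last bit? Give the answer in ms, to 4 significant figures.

265.3 ms

L = 1000 × 8 = 8000 bits.
Transmission delays (L/R per hop): 0.380952, 7.27273, 0.00444444, 0.025, 0.0260586 ms; sum = 7.70918 ms.
Propagation delays (d/s per hop): 120, 120, 17.561, 0.00665, 0.00121739 ms; sum = 257.569 ms.
End-to-end = 265.3 ms.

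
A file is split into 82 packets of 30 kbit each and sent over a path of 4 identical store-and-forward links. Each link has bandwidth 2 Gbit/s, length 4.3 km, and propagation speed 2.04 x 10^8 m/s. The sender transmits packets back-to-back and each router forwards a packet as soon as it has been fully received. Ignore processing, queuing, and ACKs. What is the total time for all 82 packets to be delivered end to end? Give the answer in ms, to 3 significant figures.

Per-hop transmission t_tx = L/R = 30000/2000000000 = 0.015 ms.
Per-hop propagation t_prop = 4300/204000000 = 0.0210784 ms.
Pipeline fill: first packet needs 4·t_tx to clear all hops; remaining 81 packets each add one t_tx.
Total = (4+82-1)·t_tx + 4·t_prop = 85·0.015 + 4·0.0210784 = 1.36 ms.

1.36 ms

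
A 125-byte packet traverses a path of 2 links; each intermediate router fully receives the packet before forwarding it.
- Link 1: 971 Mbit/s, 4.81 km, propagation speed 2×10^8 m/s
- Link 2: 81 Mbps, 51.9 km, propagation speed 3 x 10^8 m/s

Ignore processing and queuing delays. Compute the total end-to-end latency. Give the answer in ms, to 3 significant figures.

0.210 ms

L = 125 × 8 = 1000 bits.
Transmission delays (L/R per hop): 0.00102987, 0.0123457 ms; sum = 0.0133755 ms.
Propagation delays (d/s per hop): 0.02405, 0.173 ms; sum = 0.19705 ms.
End-to-end = 0.210 ms.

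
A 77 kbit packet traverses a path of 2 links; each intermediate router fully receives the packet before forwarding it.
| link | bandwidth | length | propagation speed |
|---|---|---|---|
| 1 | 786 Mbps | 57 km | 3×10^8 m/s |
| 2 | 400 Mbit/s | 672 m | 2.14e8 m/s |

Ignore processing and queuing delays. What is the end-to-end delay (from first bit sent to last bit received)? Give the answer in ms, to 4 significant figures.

L = 77000 bits.
Transmission delays (L/R per hop): 0.0979644, 0.1925 ms; sum = 0.290464 ms.
Propagation delays (d/s per hop): 0.19, 0.00314019 ms; sum = 0.19314 ms.
End-to-end = 0.4836 ms.

0.4836 ms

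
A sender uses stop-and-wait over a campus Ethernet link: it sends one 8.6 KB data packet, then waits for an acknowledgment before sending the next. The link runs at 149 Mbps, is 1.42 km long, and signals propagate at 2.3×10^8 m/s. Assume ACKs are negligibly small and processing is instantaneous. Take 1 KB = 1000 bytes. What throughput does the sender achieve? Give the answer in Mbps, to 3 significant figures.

t_tx = L/R = 68800/149000000 = 0.000461745 s.
t_prop = 1420/2.3e+08 = 6.17391e-06 s; RTT = 1.23478e-05 s.
Cycle = t_tx + RTT = 0.000474093 s.
Throughput = L / cycle = 68800 / 0.000474093 = 145 Mbps.

145 Mbps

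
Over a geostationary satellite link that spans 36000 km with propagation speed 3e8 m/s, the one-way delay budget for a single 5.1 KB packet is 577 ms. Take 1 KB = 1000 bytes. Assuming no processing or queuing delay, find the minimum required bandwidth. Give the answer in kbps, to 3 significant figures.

89.3 kbps

L = 40800 bits.
Propagation delay = 36000000 / 300000000 = 120 ms.
Transmission budget = 577 − 120 = 457 ms.
R ≥ L / t_tx = 40800 bits / 0.457 s = 89.3 kbps.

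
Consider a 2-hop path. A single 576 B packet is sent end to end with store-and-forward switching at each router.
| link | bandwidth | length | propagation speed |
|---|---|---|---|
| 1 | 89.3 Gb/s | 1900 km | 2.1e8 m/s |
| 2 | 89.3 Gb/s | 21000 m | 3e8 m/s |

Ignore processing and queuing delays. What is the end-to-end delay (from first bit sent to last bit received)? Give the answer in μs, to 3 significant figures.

9120 μs

L = 576 × 8 = 4608 bits.
Transmission delay per hop = L/R = 4608/89300000000 = 0.0516013 μs; 2 hops → 0.103203 μs.
Propagation delays (d/s per hop): 9047.62, 70 μs; sum = 9117.62 μs.
End-to-end = 9120 μs.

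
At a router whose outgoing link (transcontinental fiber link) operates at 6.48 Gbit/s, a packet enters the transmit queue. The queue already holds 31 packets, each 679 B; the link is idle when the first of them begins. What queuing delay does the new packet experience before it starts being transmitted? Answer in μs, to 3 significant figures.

Each queued packet: L/R = 5432/6480000000 = 0.838272 μs.
31 queued → 25.9864 μs.
Queuing delay = 26.0 μs.

26.0 μs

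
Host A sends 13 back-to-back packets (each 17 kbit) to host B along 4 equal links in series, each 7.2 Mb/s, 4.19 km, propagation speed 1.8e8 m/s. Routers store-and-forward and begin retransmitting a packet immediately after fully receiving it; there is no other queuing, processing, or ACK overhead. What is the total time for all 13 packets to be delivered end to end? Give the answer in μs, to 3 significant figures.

37900 μs

Per-hop transmission t_tx = L/R = 17000/7200000 = 2361.11 μs.
Per-hop propagation t_prop = 4190/180000000 = 23.2778 μs.
Pipeline fill: first packet needs 4·t_tx to clear all hops; remaining 12 packets each add one t_tx.
Total = (4+13-1)·t_tx + 4·t_prop = 16·2361.11 + 4·23.2778 = 37900 μs.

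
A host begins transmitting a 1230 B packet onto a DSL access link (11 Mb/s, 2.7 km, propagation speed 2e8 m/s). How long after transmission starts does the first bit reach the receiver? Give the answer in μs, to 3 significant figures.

First bit experiences only propagation delay: d/s = 2700/200000000 = 13.5 μs.

13.5 μs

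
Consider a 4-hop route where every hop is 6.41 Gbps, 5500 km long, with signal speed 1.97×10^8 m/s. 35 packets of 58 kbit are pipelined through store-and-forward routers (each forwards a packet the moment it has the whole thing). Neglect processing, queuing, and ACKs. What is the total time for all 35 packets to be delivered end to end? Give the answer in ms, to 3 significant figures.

Per-hop transmission t_tx = L/R = 58000/6410000000 = 0.00904836 ms.
Per-hop propagation t_prop = 5500000/197000000 = 27.9188 ms.
Pipeline fill: first packet needs 4·t_tx to clear all hops; remaining 34 packets each add one t_tx.
Total = (4+35-1)·t_tx + 4·t_prop = 38·0.00904836 + 4·27.9188 = 112 ms.

112 ms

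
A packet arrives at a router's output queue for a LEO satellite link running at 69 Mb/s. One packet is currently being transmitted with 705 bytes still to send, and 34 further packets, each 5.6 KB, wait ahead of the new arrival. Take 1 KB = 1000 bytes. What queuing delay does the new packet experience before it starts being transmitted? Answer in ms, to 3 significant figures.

Each queued packet: L/R = 44800/69000000 = 0.649275 ms.
34 queued → 22.0754 ms.
Plus remaining 5640 bits of current packet: 0.0817391 ms.
Queuing delay = 22.2 ms.

22.2 ms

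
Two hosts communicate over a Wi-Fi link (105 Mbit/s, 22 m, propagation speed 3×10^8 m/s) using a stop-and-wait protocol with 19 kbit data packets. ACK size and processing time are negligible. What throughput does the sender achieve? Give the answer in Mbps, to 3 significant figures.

105 Mbps

t_tx = L/R = 19000/105000000 = 0.000180952 s.
t_prop = 22/300000000 = 7.33333e-08 s; RTT = 1.46667e-07 s.
Cycle = t_tx + RTT = 0.000181099 s.
Throughput = L / cycle = 19000 / 0.000181099 = 105 Mbps.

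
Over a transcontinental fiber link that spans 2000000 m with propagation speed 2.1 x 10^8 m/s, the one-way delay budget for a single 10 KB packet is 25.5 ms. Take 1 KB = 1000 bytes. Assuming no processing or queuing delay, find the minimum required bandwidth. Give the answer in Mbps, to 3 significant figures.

L = 80000 bits.
Propagation delay = 2000000 / 210000000 = 9.52381 ms.
Transmission budget = 25.5 − 9.52381 = 15.9762 ms.
R ≥ L / t_tx = 80000 bits / 0.0159762 s = 5.01 Mbps.

5.01 Mbps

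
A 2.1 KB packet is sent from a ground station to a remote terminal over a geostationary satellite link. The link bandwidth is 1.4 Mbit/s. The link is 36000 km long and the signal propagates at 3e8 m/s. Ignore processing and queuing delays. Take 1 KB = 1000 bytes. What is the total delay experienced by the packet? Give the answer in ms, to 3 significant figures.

132 ms

L = 16800 bits.
Transmission delay = L/R = 16800 / 1400000 = 12 ms.
Propagation delay = d/s = 36000000 m / 300000000 m/s = 120 ms.
Total = 132 ms.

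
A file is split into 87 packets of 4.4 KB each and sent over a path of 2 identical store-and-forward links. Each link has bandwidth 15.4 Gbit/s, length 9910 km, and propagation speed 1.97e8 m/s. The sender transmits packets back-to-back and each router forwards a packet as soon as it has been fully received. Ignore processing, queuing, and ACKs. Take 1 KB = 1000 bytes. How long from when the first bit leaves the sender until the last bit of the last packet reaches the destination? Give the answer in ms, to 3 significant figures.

Per-hop transmission t_tx = L/R = 35200/15400000000 = 0.00228571 ms.
Per-hop propagation t_prop = 9910000/197000000 = 50.3046 ms.
Pipeline fill: first packet needs 2·t_tx to clear all hops; remaining 86 packets each add one t_tx.
Total = (2+87-1)·t_tx + 2·t_prop = 88·0.00228571 + 2·50.3046 = 101 ms.

101 ms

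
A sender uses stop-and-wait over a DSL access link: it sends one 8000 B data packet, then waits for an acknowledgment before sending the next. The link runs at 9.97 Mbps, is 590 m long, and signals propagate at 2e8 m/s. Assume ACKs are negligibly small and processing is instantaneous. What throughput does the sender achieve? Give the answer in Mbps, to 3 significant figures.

t_tx = L/R = 64000/9970000 = 0.00641926 s.
t_prop = 590/200000000 = 2.95e-06 s; RTT = 5.9e-06 s.
Cycle = t_tx + RTT = 0.00642516 s.
Throughput = L / cycle = 64000 / 0.00642516 = 9.96 Mbps.

9.96 Mbps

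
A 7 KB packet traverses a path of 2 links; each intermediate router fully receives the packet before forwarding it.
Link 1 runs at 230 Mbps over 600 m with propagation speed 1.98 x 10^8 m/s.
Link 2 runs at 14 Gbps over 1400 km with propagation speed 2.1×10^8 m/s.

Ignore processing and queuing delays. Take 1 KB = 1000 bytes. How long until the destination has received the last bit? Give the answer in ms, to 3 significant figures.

L = 56000 bits.
Transmission delays (L/R per hop): 0.243478, 0.004 ms; sum = 0.247478 ms.
Propagation delays (d/s per hop): 0.0030303, 6.66667 ms; sum = 6.6697 ms.
End-to-end = 6.92 ms.

6.92 ms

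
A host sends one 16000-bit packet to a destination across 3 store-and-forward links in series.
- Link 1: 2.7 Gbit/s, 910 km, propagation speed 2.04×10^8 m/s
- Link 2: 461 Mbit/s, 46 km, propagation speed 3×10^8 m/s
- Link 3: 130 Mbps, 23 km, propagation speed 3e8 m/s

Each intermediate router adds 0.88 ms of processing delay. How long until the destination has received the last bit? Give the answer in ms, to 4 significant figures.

6.614 ms

Transmission delays (L/R per hop): 0.00592593, 0.0347072, 0.123077 ms; sum = 0.16371 ms.
Propagation delays (d/s per hop): 4.46078, 0.153333, 0.0766667 ms; sum = 4.69078 ms.
Processing at 2 router(s): 2 × 0.88 ms = 1.76 ms.
End-to-end = 6.614 ms.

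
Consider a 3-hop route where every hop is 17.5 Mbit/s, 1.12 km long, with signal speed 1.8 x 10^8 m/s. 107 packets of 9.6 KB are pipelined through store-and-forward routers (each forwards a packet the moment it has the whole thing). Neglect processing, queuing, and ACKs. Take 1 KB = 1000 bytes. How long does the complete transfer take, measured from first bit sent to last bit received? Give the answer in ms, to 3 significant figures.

Per-hop transmission t_tx = L/R = 76800/17500000 = 4.38857 ms.
Per-hop propagation t_prop = 1120/180000000 = 0.00622222 ms.
Pipeline fill: first packet needs 3·t_tx to clear all hops; remaining 106 packets each add one t_tx.
Total = (3+107-1)·t_tx + 3·t_prop = 109·4.38857 + 3·0.00622222 = 478 ms.

478 ms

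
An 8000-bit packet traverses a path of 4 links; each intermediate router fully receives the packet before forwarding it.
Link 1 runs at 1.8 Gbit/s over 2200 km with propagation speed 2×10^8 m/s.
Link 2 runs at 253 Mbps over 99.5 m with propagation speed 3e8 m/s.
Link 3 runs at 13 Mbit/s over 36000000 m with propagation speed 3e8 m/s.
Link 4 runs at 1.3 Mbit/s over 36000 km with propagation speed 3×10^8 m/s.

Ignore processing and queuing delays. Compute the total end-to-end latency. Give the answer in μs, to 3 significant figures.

258000 μs

Transmission delays (L/R per hop): 4.44444, 31.6206, 615.385, 6153.85 μs; sum = 6805.3 μs.
Propagation delays (d/s per hop): 11000, 0.331667, 120000, 120000 μs; sum = 251000 μs.
End-to-end = 258000 μs.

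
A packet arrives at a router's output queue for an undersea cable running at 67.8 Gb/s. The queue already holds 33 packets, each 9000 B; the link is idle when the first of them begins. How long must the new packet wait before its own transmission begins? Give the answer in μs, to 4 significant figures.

35.04 μs

Each queued packet: L/R = 72000/67800000000 = 1.06195 μs.
33 queued → 35.0442 μs.
Queuing delay = 35.04 μs.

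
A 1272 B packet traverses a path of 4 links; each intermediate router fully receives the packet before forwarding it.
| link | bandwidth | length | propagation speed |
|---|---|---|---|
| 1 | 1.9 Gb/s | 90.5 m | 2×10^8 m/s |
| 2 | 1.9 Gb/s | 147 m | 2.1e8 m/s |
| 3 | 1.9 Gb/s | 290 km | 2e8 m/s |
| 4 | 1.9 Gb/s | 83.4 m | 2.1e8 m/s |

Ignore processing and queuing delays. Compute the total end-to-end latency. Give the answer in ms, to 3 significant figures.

L = 1272 × 8 = 10176 bits.
Transmission delay per hop = L/R = 10176/1900000000 = 0.00535579 ms; 4 hops → 0.0214232 ms.
Propagation delays (d/s per hop): 0.0004525, 0.0007, 1.45, 0.000397143 ms; sum = 1.45155 ms.
End-to-end = 1.47 ms.

1.47 ms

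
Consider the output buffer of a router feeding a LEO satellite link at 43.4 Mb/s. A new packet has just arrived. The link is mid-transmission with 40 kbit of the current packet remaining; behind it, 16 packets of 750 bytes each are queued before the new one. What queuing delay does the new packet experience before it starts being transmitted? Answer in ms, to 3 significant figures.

3.13 ms

Each queued packet: L/R = 6000/43400000 = 0.138249 ms.
16 queued → 2.21198 ms.
Plus remaining 40000 bits of current packet: 0.921659 ms.
Queuing delay = 3.13 ms.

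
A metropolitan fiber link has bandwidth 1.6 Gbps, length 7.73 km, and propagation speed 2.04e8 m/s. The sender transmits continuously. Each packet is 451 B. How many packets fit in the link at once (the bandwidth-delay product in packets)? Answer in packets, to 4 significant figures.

Propagation delay = 7730 / 204000000 = 3.78922e-05 s.
BDP = R × t_prop = 1600000000 × 3.78922e-05 = 60627.5 bits.
In packets of 3608 bits: 16.80 packets.

16.80 packets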